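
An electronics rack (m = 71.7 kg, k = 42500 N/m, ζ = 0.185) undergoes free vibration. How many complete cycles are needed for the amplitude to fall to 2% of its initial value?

Logarithmic decrement δ = 2πζ/√(1 − ζ²) = 2π × 0.1850/√(1 − 0.0342) = 1.183.
x_n/x₀ = e^(−nδ) ≤ 0.02; take ln: n ≥ ln(1/0.02)/δ = 3.912/1.183 = 3.307.
So 4 complete cycles are required.

4 cycles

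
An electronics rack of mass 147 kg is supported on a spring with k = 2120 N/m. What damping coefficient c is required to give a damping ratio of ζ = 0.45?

c_c = 2√(k·m) = 2√(2120 × 147) = 1116 N·s/m.
c = ζ·c_c = 0.45 × 1116 = 502.4 N·s/m.

502 N·s/m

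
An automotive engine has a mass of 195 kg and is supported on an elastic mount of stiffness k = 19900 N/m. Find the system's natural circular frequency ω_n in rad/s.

ω_n = √(k/m) = √(19900/195) = √102.1 = 10.10 rad/s.

10.1 rad/s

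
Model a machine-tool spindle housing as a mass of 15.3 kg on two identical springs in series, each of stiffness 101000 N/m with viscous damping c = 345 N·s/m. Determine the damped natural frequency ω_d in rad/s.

Series springs: 1/k_eq = 2/101000, so k_eq = 101000/2 = 50500 N/m.
ω_n = √(k_eq/m) = √(50500/15.3) = 57.45 rad/s.
Critical damping c_c = 2√(k_eq·m) = 2√(50500 × 15.3) = 1758 N·s/m, so ζ = c/c_c = 345/1758 = 0.1962.
ω_d = ω_n√(1 − ζ²) = 57.45 × √(1 − 0.0385) = 56.33 rad/s.

56.3 rad/s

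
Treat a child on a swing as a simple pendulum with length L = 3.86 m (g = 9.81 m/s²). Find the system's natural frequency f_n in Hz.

For a simple pendulum ω_n = √(g/L) = √(9.81/3.86) = √2.541 = 1.594 rad/s.
f_n = ω_n/(2π) = 1.594/6.283 = 0.2537 Hz.

0.254 Hz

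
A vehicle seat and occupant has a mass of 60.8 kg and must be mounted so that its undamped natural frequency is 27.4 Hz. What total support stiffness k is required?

1800000 N/m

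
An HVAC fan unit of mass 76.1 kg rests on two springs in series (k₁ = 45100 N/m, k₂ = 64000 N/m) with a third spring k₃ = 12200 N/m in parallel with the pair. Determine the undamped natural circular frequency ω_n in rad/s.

22.5 rad/s

Series pair: k_s = k₁k₂/(k₁+k₂) = (45100)(64000)/(45100 + 64000) = 26460 N/m. In parallel with k₃: k_eq = 26460 + 12200 = 38660 N/m.
ω_n = √(k_eq/m) = √(38660/76.1) = √508.0 = 22.54 rad/s.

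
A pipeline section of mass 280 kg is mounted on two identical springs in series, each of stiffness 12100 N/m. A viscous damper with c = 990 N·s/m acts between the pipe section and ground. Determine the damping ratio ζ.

0.380

Series springs: 1/k_eq = 2/12100, so k_eq = 12100/2 = 6050 N/m.
ω_n = √(k_eq/m) = √(6050/280) = 4.648 rad/s.
Critical damping c_c = 2√(k_eq·m) = 2√(6050 × 280) = 2603 N·s/m, so ζ = c/c_c = 990/2603 = 0.3803.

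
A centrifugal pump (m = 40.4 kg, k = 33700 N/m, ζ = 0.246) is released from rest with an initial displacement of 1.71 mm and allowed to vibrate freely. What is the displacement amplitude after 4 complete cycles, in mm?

Logarithmic decrement δ = 2πζ/√(1 − ζ²) = 2π × 0.2460/√(1 − 0.0605) = 1.595.
After n cycles, x_n/x₀ = e^(−nδ), so x_4 = 1.71 × e^(−4 × 1.595) = 1.71 × 0.001697 = 0.002903 mm.

0.00290 mm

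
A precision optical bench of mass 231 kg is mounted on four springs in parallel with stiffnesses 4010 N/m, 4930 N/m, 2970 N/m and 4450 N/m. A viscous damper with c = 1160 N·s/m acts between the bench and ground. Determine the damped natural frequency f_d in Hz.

1.28 Hz

Parallel springs add: k_eq = 4010 + 4930 + 2970 + 4450 = 16360 N/m.
ω_n = √(k_eq/m) = √(16360/231) = 8.416 rad/s.
Critical damping c_c = 2√(k_eq·m) = 2√(16360 × 231) = 3888 N·s/m, so ζ = c/c_c = 1160/3888 = 0.2984.
ω_d = ω_n√(1 − ζ²) = 8.416 × √(1 − 0.0890) = 8.032 rad/s.
f_d = ω_d/(2π) = 1.278 Hz.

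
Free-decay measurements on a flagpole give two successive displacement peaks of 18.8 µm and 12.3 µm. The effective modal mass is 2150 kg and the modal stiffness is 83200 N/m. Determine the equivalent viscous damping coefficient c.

Logarithmic decrement δ = (1/n)·ln(x₀/x_n) = (1/1)·ln(18.8/12.3) = (1/1)·ln(1.528) = 0.4243.
ζ = δ/√(4π² + δ²) = 0.4243/√(39.48 + 0.180) = 0.4243/6.297 = 0.06737.
c = ζ · 2√(km) = 0.06737 × 2√(83200 × 2150) = 0.06737 × 26750 = 1802 N·s/m.

1800 N·s/m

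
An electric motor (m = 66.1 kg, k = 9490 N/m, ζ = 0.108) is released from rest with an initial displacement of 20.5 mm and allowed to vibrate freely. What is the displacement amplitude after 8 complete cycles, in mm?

Logarithmic decrement δ = 2πζ/√(1 − ζ²) = 2π × 0.1080/√(1 − 0.0117) = 0.6826.
After n cycles, x_n/x₀ = e^(−nδ), so x_8 = 20.5 × e^(−8 × 0.6826) = 20.5 × 0.004251 = 0.08714 mm.

0.0871 mm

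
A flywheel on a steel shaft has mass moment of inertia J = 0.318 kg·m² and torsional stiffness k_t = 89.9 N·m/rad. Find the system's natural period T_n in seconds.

ω_n = √(k_t/J) = √(89.9/0.318) = √282.7 = 16.81 rad/s.
T_n = 2π/ω_n = 6.283/16.81 = 0.3737 s.

0.374 s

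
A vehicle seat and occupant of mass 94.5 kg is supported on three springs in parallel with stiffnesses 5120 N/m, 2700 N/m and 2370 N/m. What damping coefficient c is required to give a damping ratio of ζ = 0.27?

Parallel springs add: k_eq = 5120 + 2700 + 2370 = 10190 N/m.
c_c = 2√(k_eq·m) = 2√(10190 × 94.5) = 1963 N·s/m.
c = ζ·c_c = 0.27 × 1963 = 529.9 N·s/m.

530 N·s/m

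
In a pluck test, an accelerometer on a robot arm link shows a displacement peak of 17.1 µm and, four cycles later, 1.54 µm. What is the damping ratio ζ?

0.0953

Logarithmic decrement δ = (1/n)·ln(x₀/x_n) = (1/4)·ln(17.1/1.54) = (1/4)·ln(11.10) = 0.6018.
ζ = δ/√(4π² + δ²) = 0.6018/√(39.48 + 0.362) = 0.6018/6.312 = 0.09535.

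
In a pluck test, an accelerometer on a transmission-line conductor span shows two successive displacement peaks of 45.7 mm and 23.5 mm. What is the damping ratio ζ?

0.105

Logarithmic decrement δ = (1/n)·ln(x₀/x_n) = (1/1)·ln(45.7/23.5) = (1/1)·ln(1.945) = 0.6651.
ζ = δ/√(4π² + δ²) = 0.6651/√(39.48 + 0.442) = 0.6651/6.318 = 0.1053.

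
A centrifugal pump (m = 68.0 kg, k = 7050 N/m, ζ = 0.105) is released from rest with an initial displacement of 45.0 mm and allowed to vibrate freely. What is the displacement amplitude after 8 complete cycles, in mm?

0.223 mm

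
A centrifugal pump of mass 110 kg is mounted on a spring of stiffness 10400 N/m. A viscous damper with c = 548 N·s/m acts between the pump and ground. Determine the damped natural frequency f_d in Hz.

1.50 Hz

ω_n = √(k/m) = √(10400/110) = 9.723 rad/s.
Critical damping c_c = 2√(k·m) = 2√(10400 × 110) = 2139 N·s/m, so ζ = c/c_c = 548/2139 = 0.2562.
ω_d = ω_n√(1 − ζ²) = 9.723 × √(1 − 0.0656) = 9.399 rad/s.
f_d = ω_d/(2π) = 1.496 Hz.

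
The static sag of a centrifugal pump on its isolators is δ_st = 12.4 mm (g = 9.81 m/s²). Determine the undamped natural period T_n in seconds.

ω_n = √(g/δ_st) = √(9.81/0.0124) = √791.1 = 28.13 rad/s.
T_n = 2π/ω_n = 6.283/28.13 = 0.2234 s.

0.223 s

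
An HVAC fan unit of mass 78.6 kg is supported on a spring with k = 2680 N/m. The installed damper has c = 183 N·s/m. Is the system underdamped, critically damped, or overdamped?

underdamped

c_c = 2√(k·m) = 917.9 N·s/m; ζ = c/c_c = 183/917.9 = 0.199.
Since ζ < 1 the system is underdamped.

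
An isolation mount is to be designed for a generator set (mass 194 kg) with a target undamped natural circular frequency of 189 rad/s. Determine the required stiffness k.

6930000 N/m

k = m·ω_n² = 194 × 189.0² = 194 × 35720 = 6930000 N/m.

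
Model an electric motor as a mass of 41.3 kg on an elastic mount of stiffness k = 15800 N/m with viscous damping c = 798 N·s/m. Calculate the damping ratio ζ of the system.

ω_n = √(k/m) = √(15800/41.3) = 19.56 rad/s.
Critical damping c_c = 2√(k·m) = 2√(15800 × 41.3) = 1616 N·s/m, so ζ = c/c_c = 798/1616 = 0.4939.

0.494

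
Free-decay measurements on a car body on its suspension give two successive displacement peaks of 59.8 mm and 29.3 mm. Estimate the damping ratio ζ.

Logarithmic decrement δ = (1/n)·ln(x₀/x_n) = (1/1)·ln(59.8/29.3) = (1/1)·ln(2.041) = 0.7134.
ζ = δ/√(4π² + δ²) = 0.7134/√(39.48 + 0.509) = 0.7134/6.324 = 0.1128.

0.113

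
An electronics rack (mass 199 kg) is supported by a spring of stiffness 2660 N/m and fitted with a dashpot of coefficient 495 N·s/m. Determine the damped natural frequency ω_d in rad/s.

3.44 rad/s

ω_n = √(k/m) = √(2660/199) = 3.656 rad/s.
Critical damping c_c = 2√(k·m) = 2√(2660 × 199) = 1455 N·s/m, so ζ = c/c_c = 495/1455 = 0.3402.
ω_d = ω_n√(1 − ζ²) = 3.656 × √(1 − 0.116) = 3.438 rad/s.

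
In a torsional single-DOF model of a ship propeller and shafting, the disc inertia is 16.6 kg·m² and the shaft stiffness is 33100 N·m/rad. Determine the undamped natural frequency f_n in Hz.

ω_n = √(k_t/J) = √(33100/16.6) = √1994 = 44.65 rad/s.
f_n = ω_n/(2π) = 44.65/6.283 = 7.107 Hz.

7.11 Hz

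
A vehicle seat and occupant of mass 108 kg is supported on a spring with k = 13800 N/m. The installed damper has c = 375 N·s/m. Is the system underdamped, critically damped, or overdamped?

underdamped

c_c = 2√(k·m) = 2442 N·s/m; ζ = c/c_c = 375/2442 = 0.154.
Since ζ < 1 the system is underdamped.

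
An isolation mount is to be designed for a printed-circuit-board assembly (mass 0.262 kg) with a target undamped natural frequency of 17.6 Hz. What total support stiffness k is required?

3200 N/m

ω_n = 2πf_n = 2π × 17.6 = 110.6 rad/s.
k = m·ω_n² = 0.262 × 110.6² = 0.262 × 12230 = 3204 N/m.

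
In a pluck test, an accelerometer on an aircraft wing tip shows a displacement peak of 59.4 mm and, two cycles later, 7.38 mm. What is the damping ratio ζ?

Logarithmic decrement δ = (1/n)·ln(x₀/x_n) = (1/2)·ln(59.4/7.38) = (1/2)·ln(8.049) = 1.043.
ζ = δ/√(4π² + δ²) = 1.043/√(39.48 + 1.09) = 1.043/6.369 = 0.1637.

0.164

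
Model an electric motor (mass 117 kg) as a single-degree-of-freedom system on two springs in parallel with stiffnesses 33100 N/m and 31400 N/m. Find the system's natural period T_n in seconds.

0.268 s

Parallel springs add: k_eq = 33100 + 31400 = 64500 N/m.
ω_n = √(k_eq/m) = √(64500/117) = √551.3 = 23.48 rad/s.
T_n = 2π/ω_n = 6.283/23.48 = 0.2676 s.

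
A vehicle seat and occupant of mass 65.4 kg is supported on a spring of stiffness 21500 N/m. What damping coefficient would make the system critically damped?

c_c = 2√(k·m) = 2√(21500 × 65.4) = 2 × 1186 = 2372 N·s/m.

2370 N·s/m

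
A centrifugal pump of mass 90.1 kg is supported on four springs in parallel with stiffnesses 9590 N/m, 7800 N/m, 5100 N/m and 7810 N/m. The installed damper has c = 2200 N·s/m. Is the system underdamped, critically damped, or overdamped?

underdamped

Parallel springs add: k_eq = 9590 + 7800 + 5100 + 7810 = 30300 N/m.
c_c = 2√(k_eq·m) = 3305 N·s/m; ζ = c/c_c = 2200/3305 = 0.666.
Since ζ < 1 the system is underdamped.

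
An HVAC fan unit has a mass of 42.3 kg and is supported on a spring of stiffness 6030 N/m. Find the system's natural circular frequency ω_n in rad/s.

11.9 rad/s

ω_n = √(k/m) = √(6030/42.3) = √142.6 = 11.94 rad/s.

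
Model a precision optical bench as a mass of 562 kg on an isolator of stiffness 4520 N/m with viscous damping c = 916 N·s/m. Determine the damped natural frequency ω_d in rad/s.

2.72 rad/s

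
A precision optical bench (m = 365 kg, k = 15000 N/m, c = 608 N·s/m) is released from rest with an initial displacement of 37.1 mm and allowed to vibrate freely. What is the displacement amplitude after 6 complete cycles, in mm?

ζ = c/(2√(km)) = 608/(2√(15000 × 365)) = 608/4680 = 0.1299.
Logarithmic decrement δ = 2πζ/√(1 − ζ²) = 2π × 0.1299/√(1 − 0.0169) = 0.8233.
After n cycles, x_n/x₀ = e^(−nδ), so x_6 = 37.1 × e^(−6 × 0.8233) = 37.1 × 0.007156 = 0.2655 mm.

0.265 mm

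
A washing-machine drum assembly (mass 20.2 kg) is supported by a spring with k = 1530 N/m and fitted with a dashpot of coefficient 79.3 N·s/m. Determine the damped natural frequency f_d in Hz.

1.35 Hz

ω_n = √(k/m) = √(1530/20.2) = 8.703 rad/s.
Critical damping c_c = 2√(k·m) = 2√(1530 × 20.2) = 351.6 N·s/m, so ζ = c/c_c = 79.3/351.6 = 0.2255.
ω_d = ω_n√(1 − ζ²) = 8.703 × √(1 − 0.0509) = 8.479 rad/s.
f_d = ω_d/(2π) = 1.349 Hz.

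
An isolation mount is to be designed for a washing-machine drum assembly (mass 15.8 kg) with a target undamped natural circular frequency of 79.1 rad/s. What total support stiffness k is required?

98900 N/m

k = m·ω_n² = 15.8 × 79.10² = 15.8 × 6257 = 98860 N/m.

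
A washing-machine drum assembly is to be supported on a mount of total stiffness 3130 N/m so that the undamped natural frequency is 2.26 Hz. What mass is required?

15.5 kg

ω_n = 2πf_n = 2π × 2.26 = 14.20 rad/s.
m = k/ω_n² = 3130/14.20² = 3130/201.6 = 15.52 kg.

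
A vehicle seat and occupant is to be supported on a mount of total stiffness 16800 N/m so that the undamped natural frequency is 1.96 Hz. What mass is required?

111 kg

ω_n = 2πf_n = 2π × 1.96 = 12.32 rad/s.
m = k/ω_n² = 16800/12.32² = 16800/151.7 = 110.8 kg.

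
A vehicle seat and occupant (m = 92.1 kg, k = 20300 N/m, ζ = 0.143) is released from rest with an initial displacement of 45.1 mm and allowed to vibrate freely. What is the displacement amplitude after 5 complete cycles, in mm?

Logarithmic decrement δ = 2πζ/√(1 − ζ²) = 2π × 0.1430/√(1 − 0.0204) = 0.9078.
After n cycles, x_n/x₀ = e^(−nδ), so x_5 = 45.1 × e^(−5 × 0.9078) = 45.1 × 0.01068 = 0.4818 mm.

0.482 mm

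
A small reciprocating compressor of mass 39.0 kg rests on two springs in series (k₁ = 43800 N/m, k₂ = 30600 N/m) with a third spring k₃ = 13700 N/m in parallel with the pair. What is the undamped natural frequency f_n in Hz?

Series pair: k_s = k₁k₂/(k₁+k₂) = (43800)(30600)/(43800 + 30600) = 18010 N/m. In parallel with k₃: k_eq = 18010 + 13700 = 31710 N/m.
ω_n = √(k_eq/m) = √(31710/39.0) = √813.2 = 28.52 rad/s.
f_n = ω_n/(2π) = 28.52/6.283 = 4.539 Hz.

4.54 Hz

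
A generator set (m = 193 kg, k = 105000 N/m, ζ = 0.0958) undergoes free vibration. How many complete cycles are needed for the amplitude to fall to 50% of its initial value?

2 cycles

Logarithmic decrement δ = 2πζ/√(1 − ζ²) = 2π × 0.09580/√(1 − 0.00918) = 0.6047.
x_n/x₀ = e^(−nδ) ≤ 0.5; take ln: n ≥ ln(1/0.5)/δ = 0.6931/0.6047 = 1.146.
So 2 complete cycles are required.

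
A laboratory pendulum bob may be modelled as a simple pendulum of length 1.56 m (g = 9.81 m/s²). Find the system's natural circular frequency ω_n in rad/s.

2.51 rad/s

For a simple pendulum ω_n = √(g/L) = √(9.81/1.56) = √6.288 = 2.508 rad/s.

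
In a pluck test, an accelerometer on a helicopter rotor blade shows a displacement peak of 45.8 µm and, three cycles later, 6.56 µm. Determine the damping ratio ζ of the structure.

Logarithmic decrement δ = (1/n)·ln(x₀/x_n) = (1/3)·ln(45.8/6.56) = (1/3)·ln(6.982) = 0.6478.
ζ = δ/√(4π² + δ²) = 0.6478/√(39.48 + 0.420) = 0.6478/6.316 = 0.1026.

0.103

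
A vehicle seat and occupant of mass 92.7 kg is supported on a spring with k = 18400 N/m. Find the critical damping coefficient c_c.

2610 N·s/m

c_c = 2√(k·m) = 2√(18400 × 92.7) = 2 × 1306 = 2612 N·s/m.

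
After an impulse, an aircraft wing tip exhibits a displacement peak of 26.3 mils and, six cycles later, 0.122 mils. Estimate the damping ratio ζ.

Logarithmic decrement δ = (1/n)·ln(x₀/x_n) = (1/6)·ln(26.3/0.122) = (1/6)·ln(215.6) = 0.8956.
ζ = δ/√(4π² + δ²) = 0.8956/√(39.48 + 0.802) = 0.8956/6.347 = 0.1411.

0.141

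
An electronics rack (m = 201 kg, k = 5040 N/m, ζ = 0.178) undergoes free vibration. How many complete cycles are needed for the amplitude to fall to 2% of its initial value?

4 cycles

Logarithmic decrement δ = 2πζ/√(1 − ζ²) = 2π × 0.1780/√(1 − 0.0317) = 1.137.
x_n/x₀ = e^(−nδ) ≤ 0.02; take ln: n ≥ ln(1/0.02)/δ = 3.912/1.137 = 3.442.
So 4 complete cycles are required.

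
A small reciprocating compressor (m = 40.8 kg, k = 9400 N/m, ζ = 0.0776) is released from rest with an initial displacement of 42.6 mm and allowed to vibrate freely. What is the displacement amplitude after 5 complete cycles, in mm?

Logarithmic decrement δ = 2πζ/√(1 − ζ²) = 2π × 0.07760/√(1 − 0.00602) = 0.4890.
After n cycles, x_n/x₀ = e^(−nδ), so x_5 = 42.6 × e^(−5 × 0.4890) = 42.6 × 0.08670 = 3.694 mm.

3.69 mm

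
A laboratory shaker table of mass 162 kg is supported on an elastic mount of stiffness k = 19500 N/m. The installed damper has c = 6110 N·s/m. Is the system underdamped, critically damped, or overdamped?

overdamped

c_c = 2√(k·m) = 3555 N·s/m; ζ = c/c_c = 6110/3555 = 1.72.
Since ζ > 1 the system is overdamped.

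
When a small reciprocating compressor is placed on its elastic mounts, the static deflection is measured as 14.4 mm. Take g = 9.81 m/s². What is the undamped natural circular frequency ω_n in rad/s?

26.1 rad/s

ω_n = √(g/δ_st) = √(9.81/0.0144) = √681.2 = 26.10 rad/s.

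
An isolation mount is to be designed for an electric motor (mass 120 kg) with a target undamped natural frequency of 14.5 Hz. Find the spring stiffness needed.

996000 N/m

ω_n = 2πf_n = 2π × 14.5 = 91.11 rad/s.
k = m·ω_n² = 120 × 91.11² = 120 × 8300 = 996000 N/m.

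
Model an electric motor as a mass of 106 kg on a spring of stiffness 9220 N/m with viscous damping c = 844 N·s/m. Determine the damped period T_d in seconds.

0.745 s

ω_n = √(k/m) = √(9220/106) = 9.326 rad/s.
Critical damping c_c = 2√(k·m) = 2√(9220 × 106) = 1977 N·s/m, so ζ = c/c_c = 844/1977 = 0.4269.
ω_d = ω_n√(1 − ζ²) = 9.326 × √(1 − 0.182) = 8.434 rad/s.
T_d = 2π/ω_d = 0.7450 s.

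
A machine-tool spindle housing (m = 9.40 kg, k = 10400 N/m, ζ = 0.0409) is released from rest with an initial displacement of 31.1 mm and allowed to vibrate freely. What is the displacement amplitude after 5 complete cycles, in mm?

8.60 mm

Logarithmic decrement δ = 2πζ/√(1 − ζ²) = 2π × 0.04090/√(1 − 0.00167) = 0.2572.
After n cycles, x_n/x₀ = e^(−nδ), so x_5 = 31.1 × e^(−5 × 0.2572) = 31.1 × 0.2764 = 8.595 mm.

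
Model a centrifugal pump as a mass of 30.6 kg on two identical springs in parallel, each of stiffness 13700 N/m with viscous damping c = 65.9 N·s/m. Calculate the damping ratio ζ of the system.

0.0360

Parallel springs add: k_eq = 2 × 13700 = 27400 N/m.
ω_n = √(k_eq/m) = √(27400/30.6) = 29.92 rad/s.
Critical damping c_c = 2√(k_eq·m) = 2√(27400 × 30.6) = 1831 N·s/m, so ζ = c/c_c = 65.9/1831 = 0.03598.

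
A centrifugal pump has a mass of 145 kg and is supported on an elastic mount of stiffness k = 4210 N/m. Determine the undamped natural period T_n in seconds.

1.17 s

ω_n = √(k/m) = √(4210/145) = √29.03 = 5.388 rad/s.
T_n = 2π/ω_n = 6.283/5.388 = 1.166 s.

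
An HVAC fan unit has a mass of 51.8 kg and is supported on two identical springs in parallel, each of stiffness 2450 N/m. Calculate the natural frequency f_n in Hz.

1.55 Hz

Parallel springs add: k_eq = 2 × 2450 = 4900 N/m.
ω_n = √(k_eq/m) = √(4900/51.8) = √94.59 = 9.726 rad/s.
f_n = ω_n/(2π) = 9.726/6.283 = 1.548 Hz.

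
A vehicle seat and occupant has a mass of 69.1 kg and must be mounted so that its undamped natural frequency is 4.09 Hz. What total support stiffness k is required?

45600 N/m

ω_n = 2πf_n = 2π × 4.09 = 25.70 rad/s.
k = m·ω_n² = 69.1 × 25.70² = 69.1 × 660.4 = 45630 N/m.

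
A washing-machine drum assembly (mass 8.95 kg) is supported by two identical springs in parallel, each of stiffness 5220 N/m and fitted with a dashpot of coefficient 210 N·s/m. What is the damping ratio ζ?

0.344

Parallel springs add: k_eq = 2 × 5220 = 10440 N/m.
ω_n = √(k_eq/m) = √(10440/8.95) = 34.15 rad/s.
Critical damping c_c = 2√(k_eq·m) = 2√(10440 × 8.95) = 611.4 N·s/m, so ζ = c/c_c = 210/611.4 = 0.3435.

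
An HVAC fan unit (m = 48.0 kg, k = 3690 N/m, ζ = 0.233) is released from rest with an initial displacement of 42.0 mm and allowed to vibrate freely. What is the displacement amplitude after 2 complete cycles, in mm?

2.07 mm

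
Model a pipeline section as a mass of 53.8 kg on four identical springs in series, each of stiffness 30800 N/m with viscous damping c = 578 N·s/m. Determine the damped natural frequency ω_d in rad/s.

10.7 rad/s

Series springs: 1/k_eq = 4/30800, so k_eq = 30800/4 = 7700 N/m.
ω_n = √(k_eq/m) = √(7700/53.8) = 11.96 rad/s.
Critical damping c_c = 2√(k_eq·m) = 2√(7700 × 53.8) = 1287 N·s/m, so ζ = c/c_c = 578/1287 = 0.4490.
ω_d = ω_n√(1 − ζ²) = 11.96 × √(1 − 0.202) = 10.69 rad/s.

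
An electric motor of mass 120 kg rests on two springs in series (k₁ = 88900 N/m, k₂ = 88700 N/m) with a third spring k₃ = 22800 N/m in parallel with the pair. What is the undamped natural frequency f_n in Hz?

3.77 Hz

Series pair: k_s = k₁k₂/(k₁+k₂) = (88900)(88700)/(88900 + 88700) = 44400 N/m. In parallel with k₃: k_eq = 44400 + 22800 = 67200 N/m.
ω_n = √(k_eq/m) = √(67200/120) = √560.0 = 23.66 rad/s.
f_n = ω_n/(2π) = 23.66/6.283 = 3.766 Hz.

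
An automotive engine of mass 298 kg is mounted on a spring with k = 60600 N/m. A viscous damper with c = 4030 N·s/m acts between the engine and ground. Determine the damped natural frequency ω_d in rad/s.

ω_n = √(k/m) = √(60600/298) = 14.26 rad/s.
Critical damping c_c = 2√(k·m) = 2√(60600 × 298) = 8499 N·s/m, so ζ = c/c_c = 4030/8499 = 0.4742.
ω_d = ω_n√(1 − ζ²) = 14.26 × √(1 − 0.225) = 12.56 rad/s.

12.6 rad/s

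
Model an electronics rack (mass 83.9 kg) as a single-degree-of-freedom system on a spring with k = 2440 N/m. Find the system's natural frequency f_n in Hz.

ω_n = √(k/m) = √(2440/83.9) = √29.08 = 5.393 rad/s.
f_n = ω_n/(2π) = 5.393/6.283 = 0.8583 Hz.

0.858 Hz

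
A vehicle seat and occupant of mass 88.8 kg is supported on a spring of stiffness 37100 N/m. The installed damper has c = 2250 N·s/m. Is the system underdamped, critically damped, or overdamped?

underdamped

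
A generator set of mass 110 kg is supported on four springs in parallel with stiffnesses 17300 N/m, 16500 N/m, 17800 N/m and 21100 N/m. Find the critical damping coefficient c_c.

Parallel springs add: k_eq = 17300 + 16500 + 17800 + 21100 = 72700 N/m.
c_c = 2√(k_eq·m) = 2√(72700 × 110) = 2 × 2828 = 5656 N·s/m.

5660 N·s/m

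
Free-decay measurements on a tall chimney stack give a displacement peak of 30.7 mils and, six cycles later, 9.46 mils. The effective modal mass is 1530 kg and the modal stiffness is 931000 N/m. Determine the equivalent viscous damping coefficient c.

2360 N·s/m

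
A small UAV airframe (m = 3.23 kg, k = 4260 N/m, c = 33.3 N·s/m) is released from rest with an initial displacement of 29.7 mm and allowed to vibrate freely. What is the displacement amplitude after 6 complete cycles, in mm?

0.133 mm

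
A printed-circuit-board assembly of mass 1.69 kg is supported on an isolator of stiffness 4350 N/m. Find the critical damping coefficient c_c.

171 N·s/m

c_c = 2√(k·m) = 2√(4350 × 1.69) = 2 × 85.74 = 171.5 N·s/m.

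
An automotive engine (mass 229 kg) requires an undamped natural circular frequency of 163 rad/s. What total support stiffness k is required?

k = m·ω_n² = 229 × 163.0² = 229 × 26570 = 6084000 N/m.

6080000 N/m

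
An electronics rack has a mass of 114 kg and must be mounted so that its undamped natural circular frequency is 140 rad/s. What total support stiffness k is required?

k = m·ω_n² = 114 × 140.0² = 114 × 19600 = 2234000 N/m.

2230000 N/m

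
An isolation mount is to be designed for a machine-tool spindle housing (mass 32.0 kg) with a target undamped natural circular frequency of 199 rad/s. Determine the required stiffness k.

k = m·ω_n² = 32.0 × 199.0² = 32.0 × 39600 = 1267000 N/m.

1270000 N/m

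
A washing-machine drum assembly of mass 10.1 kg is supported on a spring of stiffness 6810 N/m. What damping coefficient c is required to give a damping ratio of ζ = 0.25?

131 N·s/m

c_c = 2√(k·m) = 2√(6810 × 10.1) = 524.5 N·s/m.
c = ζ·c_c = 0.25 × 524.5 = 131.1 N·s/m.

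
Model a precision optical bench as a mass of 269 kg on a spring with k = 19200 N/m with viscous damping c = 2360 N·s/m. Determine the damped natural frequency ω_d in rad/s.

ω_n = √(k/m) = √(19200/269) = 8.448 rad/s.
Critical damping c_c = 2√(k·m) = 2√(19200 × 269) = 4545 N·s/m, so ζ = c/c_c = 2360/4545 = 0.5192.
ω_d = ω_n√(1 − ζ²) = 8.448 × √(1 − 0.270) = 7.220 rad/s.

7.22 rad/s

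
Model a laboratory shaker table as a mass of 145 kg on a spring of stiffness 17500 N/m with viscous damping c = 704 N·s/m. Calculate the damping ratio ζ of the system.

0.221

ω_n = √(k/m) = √(17500/145) = 10.99 rad/s.
Critical damping c_c = 2√(k·m) = 2√(17500 × 145) = 3186 N·s/m, so ζ = c/c_c = 704/3186 = 0.2210.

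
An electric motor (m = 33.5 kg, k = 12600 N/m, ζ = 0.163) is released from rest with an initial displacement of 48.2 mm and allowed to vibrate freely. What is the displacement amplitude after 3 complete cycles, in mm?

2.14 mm

Logarithmic decrement δ = 2πζ/√(1 − ζ²) = 2π × 0.1630/√(1 − 0.0266) = 1.038.
After n cycles, x_n/x₀ = e^(−nδ), so x_3 = 48.2 × e^(−3 × 1.038) = 48.2 × 0.04442 = 2.141 mm.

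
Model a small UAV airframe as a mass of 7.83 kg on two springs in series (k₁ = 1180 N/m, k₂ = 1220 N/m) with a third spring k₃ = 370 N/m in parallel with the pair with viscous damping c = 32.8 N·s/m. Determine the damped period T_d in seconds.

Series pair: k_s = k₁k₂/(k₁+k₂) = (1180)(1220)/(1180 + 1220) = 599.8 N/m. In parallel with k₃: k_eq = 599.8 + 370 = 969.8 N/m.
ω_n = √(k_eq/m) = √(969.8/7.83) = 11.13 rad/s.
Critical damping c_c = 2√(k_eq·m) = 2√(969.8 × 7.83) = 174.3 N·s/m, so ζ = c/c_c = 32.8/174.3 = 0.1882.
ω_d = ω_n√(1 − ζ²) = 11.13 × √(1 − 0.0354) = 10.93 rad/s.
T_d = 2π/ω_d = 0.5748 s.

0.575 s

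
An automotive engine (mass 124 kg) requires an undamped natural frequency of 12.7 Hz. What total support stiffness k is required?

ω_n = 2πf_n = 2π × 12.7 = 79.80 rad/s.
k = m·ω_n² = 124 × 79.80² = 124 × 6367 = 789600 N/m.

790000 N/m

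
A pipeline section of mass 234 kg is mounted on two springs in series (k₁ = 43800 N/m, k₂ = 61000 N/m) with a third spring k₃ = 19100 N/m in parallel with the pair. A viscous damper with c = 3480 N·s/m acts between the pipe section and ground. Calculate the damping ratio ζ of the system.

Series pair: k_s = k₁k₂/(k₁+k₂) = (43800)(61000)/(43800 + 61000) = 25490 N/m. In parallel with k₃: k_eq = 25490 + 19100 = 44590 N/m.
ω_n = √(k_eq/m) = √(44590/234) = 13.80 rad/s.
Critical damping c_c = 2√(k_eq·m) = 2√(44590 × 234) = 6461 N·s/m, so ζ = c/c_c = 3480/6461 = 0.5386.

0.539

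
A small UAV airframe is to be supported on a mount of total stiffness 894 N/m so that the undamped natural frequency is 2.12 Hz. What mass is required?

5.04 kg

ω_n = 2πf_n = 2π × 2.12 = 13.32 rad/s.
m = k/ω_n² = 894/13.32² = 894/177.4 = 5.039 kg.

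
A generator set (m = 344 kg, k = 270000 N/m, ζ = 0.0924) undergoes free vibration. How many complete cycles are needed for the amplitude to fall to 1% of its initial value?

Logarithmic decrement δ = 2πζ/√(1 − ζ²) = 2π × 0.09240/√(1 − 0.00854) = 0.5831.
x_n/x₀ = e^(−nδ) ≤ 0.01; take ln: n ≥ ln(1/0.01)/δ = 4.605/0.5831 = 7.898.
So 8 complete cycles are required.

8 cycles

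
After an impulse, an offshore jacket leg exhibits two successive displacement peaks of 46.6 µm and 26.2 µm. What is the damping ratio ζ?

Logarithmic decrement δ = (1/n)·ln(x₀/x_n) = (1/1)·ln(46.6/26.2) = (1/1)·ln(1.779) = 0.5758.
ζ = δ/√(4π² + δ²) = 0.5758/√(39.48 + 0.332) = 0.5758/6.310 = 0.09127.

0.0913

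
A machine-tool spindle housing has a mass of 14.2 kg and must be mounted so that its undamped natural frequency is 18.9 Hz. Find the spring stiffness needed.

ω_n = 2πf_n = 2π × 18.9 = 118.8 rad/s.
k = m·ω_n² = 14.2 × 118.8² = 14.2 × 14100 = 200200 N/m.

200000 N/m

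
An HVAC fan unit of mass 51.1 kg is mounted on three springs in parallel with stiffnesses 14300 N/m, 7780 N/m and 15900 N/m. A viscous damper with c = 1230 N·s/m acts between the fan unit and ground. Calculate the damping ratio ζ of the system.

0.441

Parallel springs add: k_eq = 14300 + 7780 + 15900 = 37980 N/m.
ω_n = √(k_eq/m) = √(37980/51.1) = 27.26 rad/s.
Critical damping c_c = 2√(k_eq·m) = 2√(37980 × 51.1) = 2786 N·s/m, so ζ = c/c_c = 1230/2786 = 0.4415.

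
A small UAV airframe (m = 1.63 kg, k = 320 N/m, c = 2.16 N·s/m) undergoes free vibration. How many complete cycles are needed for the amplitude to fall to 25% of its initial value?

5 cycles

ζ = c/(2√(km)) = 2.16/(2√(320 × 1.63)) = 2.16/45.68 = 0.04729.
Logarithmic decrement δ = 2πζ/√(1 − ζ²) = 2π × 0.04729/√(1 − 0.00224) = 0.2975.
x_n/x₀ = e^(−nδ) ≤ 0.25; take ln: n ≥ ln(1/0.25)/δ = 1.386/0.2975 = 4.661.
So 5 complete cycles are required.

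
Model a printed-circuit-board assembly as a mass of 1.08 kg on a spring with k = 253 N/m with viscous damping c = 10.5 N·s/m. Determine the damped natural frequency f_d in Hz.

ω_n = √(k/m) = √(253.0/1.08) = 15.31 rad/s.
Critical damping c_c = 2√(k·m) = 2√(253.0 × 1.08) = 33.06 N·s/m, so ζ = c/c_c = 10.5/33.06 = 0.3176.
ω_d = ω_n√(1 − ζ²) = 15.31 × √(1 − 0.101) = 14.51 rad/s.
f_d = ω_d/(2π) = 2.310 Hz.

2.31 Hz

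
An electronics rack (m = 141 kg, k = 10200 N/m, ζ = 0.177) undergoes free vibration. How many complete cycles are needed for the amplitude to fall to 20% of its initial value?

2 cycles

Logarithmic decrement δ = 2πζ/√(1 − ζ²) = 2π × 0.1770/√(1 − 0.0313) = 1.130.
x_n/x₀ = e^(−nδ) ≤ 0.2; take ln: n ≥ ln(1/0.2)/δ = 1.609/1.130 = 1.424.
So 2 complete cycles are required.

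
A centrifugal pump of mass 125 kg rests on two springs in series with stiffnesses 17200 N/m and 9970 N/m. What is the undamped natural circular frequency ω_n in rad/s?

Series springs: 1/k_eq = 1/17200 + 1/9970 = 0.0001584, so k_eq = 6312 N/m.
ω_n = √(k_eq/m) = √(6312/125) = √50.49 = 7.106 rad/s.

7.11 rad/s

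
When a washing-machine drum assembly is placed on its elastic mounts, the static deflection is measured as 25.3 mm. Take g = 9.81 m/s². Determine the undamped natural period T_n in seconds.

0.319 s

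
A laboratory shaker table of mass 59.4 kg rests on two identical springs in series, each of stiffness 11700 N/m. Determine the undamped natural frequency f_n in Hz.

Series springs: 1/k_eq = 2/11700, so k_eq = 11700/2 = 5850 N/m.
ω_n = √(k_eq/m) = √(5850/59.4) = √98.48 = 9.924 rad/s.
f_n = ω_n/(2π) = 9.924/6.283 = 1.579 Hz.

1.58 Hz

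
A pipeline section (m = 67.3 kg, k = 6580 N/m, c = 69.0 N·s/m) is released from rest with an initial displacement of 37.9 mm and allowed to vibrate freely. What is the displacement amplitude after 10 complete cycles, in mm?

ζ = c/(2√(km)) = 69.0/(2√(6580 × 67.3)) = 69.0/1331 = 0.05184.
Logarithmic decrement δ = 2πζ/√(1 − ζ²) = 2π × 0.05184/√(1 − 0.00269) = 0.3262.
After n cycles, x_n/x₀ = e^(−nδ), so x_10 = 37.9 × e^(−10 × 0.3262) = 37.9 × 0.03832 = 1.452 mm.

1.45 mm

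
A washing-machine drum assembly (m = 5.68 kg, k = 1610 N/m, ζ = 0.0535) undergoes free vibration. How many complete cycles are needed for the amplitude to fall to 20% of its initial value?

Logarithmic decrement δ = 2πζ/√(1 − ζ²) = 2π × 0.05350/√(1 − 0.00286) = 0.3366.
x_n/x₀ = e^(−nδ) ≤ 0.2; take ln: n ≥ ln(1/0.2)/δ = 1.609/0.3366 = 4.781.
So 5 complete cycles are required.

5 cycles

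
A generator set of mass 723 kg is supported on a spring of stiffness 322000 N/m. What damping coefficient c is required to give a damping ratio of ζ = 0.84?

25600 N·s/m

c_c = 2√(k·m) = 2√(322000 × 723) = 30520 N·s/m.
c = ζ·c_c = 0.84 × 30520 = 25630 N·s/m.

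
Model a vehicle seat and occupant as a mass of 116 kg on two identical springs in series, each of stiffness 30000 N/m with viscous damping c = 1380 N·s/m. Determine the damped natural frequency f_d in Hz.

1.54 Hz

Series springs: 1/k_eq = 2/30000, so k_eq = 30000/2 = 15000 N/m.
ω_n = √(k_eq/m) = √(15000/116) = 11.37 rad/s.
Critical damping c_c = 2√(k_eq·m) = 2√(15000 × 116) = 2638 N·s/m, so ζ = c/c_c = 1380/2638 = 0.5231.
ω_d = ω_n√(1 − ζ²) = 11.37 × √(1 − 0.274) = 9.692 rad/s.
f_d = ω_d/(2π) = 1.542 Hz.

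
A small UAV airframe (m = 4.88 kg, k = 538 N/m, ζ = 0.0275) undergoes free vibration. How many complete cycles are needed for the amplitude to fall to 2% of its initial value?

23 cycles

Logarithmic decrement δ = 2πζ/√(1 − ζ²) = 2π × 0.02750/√(1 − 0.000756) = 0.1729.
x_n/x₀ = e^(−nδ) ≤ 0.02; take ln: n ≥ ln(1/0.02)/δ = 3.912/0.1729 = 22.63.
So 23 complete cycles are required.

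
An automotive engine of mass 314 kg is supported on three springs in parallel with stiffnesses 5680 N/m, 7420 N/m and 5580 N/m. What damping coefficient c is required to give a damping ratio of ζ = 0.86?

4170 N·s/m

Parallel springs add: k_eq = 5680 + 7420 + 5580 = 18680 N/m.
c_c = 2√(k_eq·m) = 2√(18680 × 314) = 4844 N·s/m.
c = ζ·c_c = 0.86 × 4844 = 4166 N·s/m.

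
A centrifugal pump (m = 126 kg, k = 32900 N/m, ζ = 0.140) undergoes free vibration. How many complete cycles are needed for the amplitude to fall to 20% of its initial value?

Logarithmic decrement δ = 2πζ/√(1 − ζ²) = 2π × 0.1400/√(1 − 0.0196) = 0.8884.
x_n/x₀ = e^(−nδ) ≤ 0.2; take ln: n ≥ ln(1/0.2)/δ = 1.609/0.8884 = 1.812.
So 2 complete cycles are required.

2 cycles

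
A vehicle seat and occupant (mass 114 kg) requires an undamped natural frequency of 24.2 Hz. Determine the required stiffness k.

2640000 N/m

ω_n = 2πf_n = 2π × 24.2 = 152.1 rad/s.
k = m·ω_n² = 114 × 152.1² = 114 × 23120 = 2636000 N/m.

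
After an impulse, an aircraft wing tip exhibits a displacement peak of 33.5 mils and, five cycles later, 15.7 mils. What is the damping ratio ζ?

Logarithmic decrement δ = (1/n)·ln(x₀/x_n) = (1/5)·ln(33.5/15.7) = (1/5)·ln(2.134) = 0.1516.
ζ = δ/√(4π² + δ²) = 0.1516/√(39.48 + 0.0230) = 0.1516/6.285 = 0.02412.

0.0241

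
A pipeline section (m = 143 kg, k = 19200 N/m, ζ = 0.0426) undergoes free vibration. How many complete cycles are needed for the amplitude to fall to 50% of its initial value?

Logarithmic decrement δ = 2πζ/√(1 − ζ²) = 2π × 0.04260/√(1 − 0.00181) = 0.2679.
x_n/x₀ = e^(−nδ) ≤ 0.5; take ln: n ≥ ln(1/0.5)/δ = 0.6931/0.2679 = 2.587.
So 3 complete cycles are required.

3 cycles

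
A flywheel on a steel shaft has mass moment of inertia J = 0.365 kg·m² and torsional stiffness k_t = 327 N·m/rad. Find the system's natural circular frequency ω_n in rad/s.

29.9 rad/s

ω_n = √(k_t/J) = √(327/0.365) = √895.9 = 29.93 rad/s.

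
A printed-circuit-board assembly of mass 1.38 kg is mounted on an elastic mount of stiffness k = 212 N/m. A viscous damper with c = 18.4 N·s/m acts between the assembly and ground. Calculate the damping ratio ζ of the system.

0.538

ω_n = √(k/m) = √(212.0/1.38) = 12.39 rad/s.
Critical damping c_c = 2√(k·m) = 2√(212.0 × 1.38) = 34.21 N·s/m, so ζ = c/c_c = 18.4/34.21 = 0.5379.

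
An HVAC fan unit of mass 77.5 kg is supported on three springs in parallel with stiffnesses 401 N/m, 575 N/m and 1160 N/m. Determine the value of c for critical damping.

Parallel springs add: k_eq = 401 + 575 + 1160 = 2136 N/m.
c_c = 2√(k_eq·m) = 2√(2136 × 77.5) = 2 × 406.9 = 813.7 N·s/m.

814 N·s/m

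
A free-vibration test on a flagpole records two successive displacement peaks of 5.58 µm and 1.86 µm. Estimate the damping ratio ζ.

Logarithmic decrement δ = (1/n)·ln(x₀/x_n) = (1/1)·ln(5.58/1.86) = (1/1)·ln(3.000) = 1.099.
ζ = δ/√(4π² + δ²) = 1.099/√(39.48 + 1.21) = 1.099/6.379 = 0.1722.

0.172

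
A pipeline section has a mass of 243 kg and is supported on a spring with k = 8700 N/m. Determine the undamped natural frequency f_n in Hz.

0.952 Hz

ω_n = √(k/m) = √(8700/243) = √35.80 = 5.984 rad/s.
f_n = ω_n/(2π) = 5.984/6.283 = 0.9523 Hz.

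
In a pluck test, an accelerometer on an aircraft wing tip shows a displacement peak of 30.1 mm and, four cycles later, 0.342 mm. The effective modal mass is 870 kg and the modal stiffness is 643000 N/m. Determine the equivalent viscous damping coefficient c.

8300 N·s/m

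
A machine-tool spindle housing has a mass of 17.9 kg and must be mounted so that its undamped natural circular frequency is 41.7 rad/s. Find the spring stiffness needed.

k = m·ω_n² = 17.9 × 41.70² = 17.9 × 1739 = 31130 N/m.

31100 N/m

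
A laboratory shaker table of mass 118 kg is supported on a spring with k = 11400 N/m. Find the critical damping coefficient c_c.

c_c = 2√(k·m) = 2√(11400 × 118) = 2 × 1160 = 2320 N·s/m.

2320 N·s/m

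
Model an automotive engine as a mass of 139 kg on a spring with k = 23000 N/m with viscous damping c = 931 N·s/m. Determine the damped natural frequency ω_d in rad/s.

12.4 rad/s

ω_n = √(k/m) = √(23000/139) = 12.86 rad/s.
Critical damping c_c = 2√(k·m) = 2√(23000 × 139) = 3576 N·s/m, so ζ = c/c_c = 931/3576 = 0.2603.
ω_d = ω_n√(1 − ζ²) = 12.86 × √(1 − 0.0678) = 12.42 rad/s.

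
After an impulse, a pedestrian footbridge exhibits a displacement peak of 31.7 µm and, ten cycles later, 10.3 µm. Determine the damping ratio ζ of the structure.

0.0179

Logarithmic decrement δ = (1/n)·ln(x₀/x_n) = (1/10)·ln(31.7/10.3) = (1/10)·ln(3.078) = 0.1124.
ζ = δ/√(4π² + δ²) = 0.1124/√(39.48 + 0.0126) = 0.1124/6.284 = 0.01789.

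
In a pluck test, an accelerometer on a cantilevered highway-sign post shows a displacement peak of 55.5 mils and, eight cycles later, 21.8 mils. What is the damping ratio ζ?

0.0186

Logarithmic decrement δ = (1/n)·ln(x₀/x_n) = (1/8)·ln(55.5/21.8) = (1/8)·ln(2.546) = 0.1168.
ζ = δ/√(4π² + δ²) = 0.1168/√(39.48 + 0.0136) = 0.1168/6.284 = 0.01859.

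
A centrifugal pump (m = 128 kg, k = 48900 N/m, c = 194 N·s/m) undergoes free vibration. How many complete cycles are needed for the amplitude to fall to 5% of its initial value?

ζ = c/(2√(km)) = 194/(2√(48900 × 128)) = 194/5004 = 0.03877.
Logarithmic decrement δ = 2πζ/√(1 − ζ²) = 2π × 0.03877/√(1 − 0.00150) = 0.2438.
x_n/x₀ = e^(−nδ) ≤ 0.05; take ln: n ≥ ln(1/0.05)/δ = 2.996/0.2438 = 12.29.
So 13 complete cycles are required.

13 cycles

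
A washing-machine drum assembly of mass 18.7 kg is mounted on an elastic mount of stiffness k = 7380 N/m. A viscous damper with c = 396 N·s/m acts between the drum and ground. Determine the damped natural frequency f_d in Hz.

ω_n = √(k/m) = √(7380/18.7) = 19.87 rad/s.
Critical damping c_c = 2√(k·m) = 2√(7380 × 18.7) = 743.0 N·s/m, so ζ = c/c_c = 396/743.0 = 0.5330.
ω_d = ω_n√(1 − ζ²) = 19.87 × √(1 − 0.284) = 16.81 rad/s.
f_d = ω_d/(2π) = 2.675 Hz.

2.68 Hz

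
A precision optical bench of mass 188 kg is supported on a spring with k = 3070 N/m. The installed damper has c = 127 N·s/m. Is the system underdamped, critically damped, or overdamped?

c_c = 2√(k·m) = 1519 N·s/m; ζ = c/c_c = 127/1519 = 0.0836.
Since ζ < 1 the system is underdamped.

underdamped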